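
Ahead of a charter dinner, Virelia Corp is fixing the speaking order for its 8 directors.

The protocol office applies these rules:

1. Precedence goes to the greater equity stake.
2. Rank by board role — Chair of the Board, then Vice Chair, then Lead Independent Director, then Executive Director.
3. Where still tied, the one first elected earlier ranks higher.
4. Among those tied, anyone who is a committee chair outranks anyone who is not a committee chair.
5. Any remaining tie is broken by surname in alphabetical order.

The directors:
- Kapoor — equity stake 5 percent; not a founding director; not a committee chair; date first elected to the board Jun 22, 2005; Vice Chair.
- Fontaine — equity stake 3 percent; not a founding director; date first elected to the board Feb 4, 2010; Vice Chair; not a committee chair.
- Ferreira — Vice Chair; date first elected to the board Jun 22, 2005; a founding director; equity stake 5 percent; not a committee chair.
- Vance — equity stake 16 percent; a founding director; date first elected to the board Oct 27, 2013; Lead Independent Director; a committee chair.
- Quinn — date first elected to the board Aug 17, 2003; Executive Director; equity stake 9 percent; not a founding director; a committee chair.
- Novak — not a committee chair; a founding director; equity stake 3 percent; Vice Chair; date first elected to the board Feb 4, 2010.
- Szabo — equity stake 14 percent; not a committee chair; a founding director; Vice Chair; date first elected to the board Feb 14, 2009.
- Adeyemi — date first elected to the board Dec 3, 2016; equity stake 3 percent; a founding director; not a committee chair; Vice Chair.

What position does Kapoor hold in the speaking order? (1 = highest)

5

By equity stake (higher first): Vance (16 percent); then Szabo (14 percent); then Quinn (9 percent); then Ferreira and Kapoor (both 5 percent); then Fontaine, Novak and Adeyemi (each 3 percent).
Ferreira and Kapoor are each Vice Chair, so the next rule applies.
Ferreira and Kapoor both have date first elected to the board Jun 22, 2005, so the next rule applies.
Ferreira and Kapoor are each not a committee chair, so the next rule applies.
Among Ferreira and Kapoor, alphabetically by surname: Ferreira before Kapoor.
Fontaine, Novak and Adeyemi are each Vice Chair, so the next rule applies.
Among Fontaine, Novak and Adeyemi, by date first elected to the board (earlier first): Fontaine and Novak (Feb 4, 2010) before Adeyemi (Dec 3, 2016).
Fontaine and Novak are each not a committee chair, so the next rule applies.
Among Fontaine and Novak, alphabetically by surname: Fontaine before Novak.
Order: Vance, Szabo, Quinn, Ferreira, Kapoor, Fontaine, Novak, Adeyemi. So position 5.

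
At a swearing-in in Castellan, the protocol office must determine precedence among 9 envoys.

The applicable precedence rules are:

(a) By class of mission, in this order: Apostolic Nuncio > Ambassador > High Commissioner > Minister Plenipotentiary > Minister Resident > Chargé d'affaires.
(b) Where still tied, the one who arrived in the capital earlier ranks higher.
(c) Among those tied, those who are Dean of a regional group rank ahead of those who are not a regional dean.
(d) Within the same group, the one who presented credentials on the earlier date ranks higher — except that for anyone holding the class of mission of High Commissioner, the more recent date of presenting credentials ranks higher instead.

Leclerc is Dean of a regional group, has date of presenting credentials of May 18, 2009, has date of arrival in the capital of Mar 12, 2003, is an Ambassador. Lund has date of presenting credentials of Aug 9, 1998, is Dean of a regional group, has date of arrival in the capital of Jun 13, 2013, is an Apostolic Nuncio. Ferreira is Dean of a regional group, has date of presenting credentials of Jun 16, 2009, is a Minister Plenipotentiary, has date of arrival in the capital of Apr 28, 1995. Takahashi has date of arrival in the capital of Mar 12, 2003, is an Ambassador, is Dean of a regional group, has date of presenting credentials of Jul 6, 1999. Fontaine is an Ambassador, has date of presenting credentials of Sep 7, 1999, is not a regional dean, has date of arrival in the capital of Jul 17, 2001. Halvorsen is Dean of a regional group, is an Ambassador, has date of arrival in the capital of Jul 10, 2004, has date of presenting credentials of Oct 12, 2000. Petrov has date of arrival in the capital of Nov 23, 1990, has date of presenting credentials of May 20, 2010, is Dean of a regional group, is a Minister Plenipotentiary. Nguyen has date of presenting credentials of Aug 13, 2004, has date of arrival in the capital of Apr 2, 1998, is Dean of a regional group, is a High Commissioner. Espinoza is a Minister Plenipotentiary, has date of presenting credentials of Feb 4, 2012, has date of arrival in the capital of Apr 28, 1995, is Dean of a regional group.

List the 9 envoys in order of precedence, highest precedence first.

Lund, Fontaine, Takahashi, Leclerc, Halvorsen, Nguyen, Petrov, Ferreira, Espinoza

By class of mission: Lund (Apostolic Nuncio); then Fontaine, Takahashi, Leclerc and Halvorsen (Ambassador); then Nguyen (High Commissioner); then Petrov, Ferreira and Espinoza (Minister Plenipotentiary).
Among Fontaine, Takahashi, Leclerc and Halvorsen, by date of arrival in the capital (earlier first): Fontaine (Jul 17, 2001) before Takahashi and Leclerc (Mar 12, 2003) before Halvorsen (Jul 10, 2004).
Takahashi and Leclerc are each Dean of a regional group, so the next rule applies.
Among Takahashi and Leclerc, by date of presenting credentials (earlier first): Takahashi (Jul 6, 1999) before Leclerc (May 18, 2009).
Among Petrov, Ferreira and Espinoza, by date of arrival in the capital (earlier first): Petrov (Nov 23, 1990) before Ferreira and Espinoza (Apr 28, 1995).
Ferreira and Espinoza are each Dean of a regional group, so the next rule applies.
Among Ferreira and Espinoza, by date of presenting credentials (earlier first): Ferreira (Jun 16, 2009) before Espinoza (Feb 4, 2012).
Full order: Lund, Fontaine, Takahashi, Leclerc, Halvorsen, Nguyen, Petrov, Ferreira, Espinoza.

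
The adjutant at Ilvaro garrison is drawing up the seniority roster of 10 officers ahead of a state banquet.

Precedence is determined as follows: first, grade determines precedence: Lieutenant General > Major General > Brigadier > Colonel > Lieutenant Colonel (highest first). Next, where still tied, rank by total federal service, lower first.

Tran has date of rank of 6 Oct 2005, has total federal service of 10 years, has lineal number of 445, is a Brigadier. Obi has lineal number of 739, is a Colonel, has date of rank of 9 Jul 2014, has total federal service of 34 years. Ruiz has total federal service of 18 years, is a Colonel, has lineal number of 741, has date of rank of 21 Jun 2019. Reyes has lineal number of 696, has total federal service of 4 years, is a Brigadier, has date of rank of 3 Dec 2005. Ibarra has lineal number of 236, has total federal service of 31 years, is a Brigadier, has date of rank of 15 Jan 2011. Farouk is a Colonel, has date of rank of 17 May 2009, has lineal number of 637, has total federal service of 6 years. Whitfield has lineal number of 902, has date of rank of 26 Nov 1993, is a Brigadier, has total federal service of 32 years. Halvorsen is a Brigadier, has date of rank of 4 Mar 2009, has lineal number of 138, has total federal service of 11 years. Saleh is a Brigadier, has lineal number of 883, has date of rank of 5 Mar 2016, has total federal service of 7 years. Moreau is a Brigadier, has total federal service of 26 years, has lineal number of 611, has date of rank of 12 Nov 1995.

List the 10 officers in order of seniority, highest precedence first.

By grade: Reyes, Saleh, Tran, Halvorsen, Moreau, Ibarra and Whitfield (Brigadier); then Farouk, Ruiz and Obi (Colonel).
Among Reyes, Saleh, Tran, Halvorsen, Moreau, Ibarra and Whitfield, by total federal service (lower first): Reyes (4 years) before Saleh (7 years) before Tran (10 years) before Halvorsen (11 years) before Moreau (26 years) before Ibarra (31 years) before Whitfield (32 years).
Among Farouk, Ruiz and Obi, by total federal service (lower first): Farouk (6 years) before Ruiz (18 years) before Obi (34 years).
Full order: Reyes, Saleh, Tran, Halvorsen, Moreau, Ibarra, Whitfield, Farouk, Ruiz, Obi.

Reyes, Saleh, Tran, Halvorsen, Moreau, Ibarra, Whitfield, Farouk, Ruiz, Obi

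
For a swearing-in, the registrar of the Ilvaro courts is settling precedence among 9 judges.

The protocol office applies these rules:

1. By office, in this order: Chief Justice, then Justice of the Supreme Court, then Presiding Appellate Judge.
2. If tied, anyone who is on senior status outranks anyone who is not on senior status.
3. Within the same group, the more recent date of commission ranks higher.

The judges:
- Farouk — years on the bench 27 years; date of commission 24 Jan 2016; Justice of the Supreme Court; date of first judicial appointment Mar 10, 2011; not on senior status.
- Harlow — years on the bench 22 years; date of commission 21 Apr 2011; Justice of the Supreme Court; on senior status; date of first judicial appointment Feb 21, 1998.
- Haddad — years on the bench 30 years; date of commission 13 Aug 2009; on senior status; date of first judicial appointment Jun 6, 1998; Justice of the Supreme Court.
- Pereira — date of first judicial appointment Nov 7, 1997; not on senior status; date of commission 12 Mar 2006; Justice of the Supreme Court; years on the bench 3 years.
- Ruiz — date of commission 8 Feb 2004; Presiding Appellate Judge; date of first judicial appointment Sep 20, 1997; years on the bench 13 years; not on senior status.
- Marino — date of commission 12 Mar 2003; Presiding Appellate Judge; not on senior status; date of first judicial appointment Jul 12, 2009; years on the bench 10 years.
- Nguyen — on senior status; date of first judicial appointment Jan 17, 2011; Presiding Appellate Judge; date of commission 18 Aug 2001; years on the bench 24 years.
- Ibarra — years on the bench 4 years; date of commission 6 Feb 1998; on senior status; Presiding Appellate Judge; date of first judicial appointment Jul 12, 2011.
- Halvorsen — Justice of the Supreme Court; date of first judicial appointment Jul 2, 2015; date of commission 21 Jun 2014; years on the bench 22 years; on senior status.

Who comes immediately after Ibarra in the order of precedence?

By office: Halvorsen, Harlow, Haddad, Farouk and Pereira (Justice of the Supreme Court); then Nguyen, Ibarra, Ruiz and Marino (Presiding Appellate Judge).
Among Halvorsen, Harlow, Haddad, Farouk and Pereira, on senior status before not on senior status: Halvorsen, Harlow and Haddad (on senior status) before Farouk and Pereira (not on senior status).
Among Halvorsen, Harlow and Haddad, by date of commission (later first): Halvorsen (21 Jun 2014) before Harlow (21 Apr 2011) before Haddad (13 Aug 2009).
Among Farouk and Pereira, by date of commission (later first): Farouk (24 Jan 2016) before Pereira (12 Mar 2006).
Among Nguyen, Ibarra, Ruiz and Marino, on senior status before not on senior status: Nguyen and Ibarra (on senior status) before Ruiz and Marino (not on senior status).
Among Nguyen and Ibarra, by date of commission (later first): Nguyen (18 Aug 2001) before Ibarra (6 Feb 1998).
Among Ruiz and Marino, by date of commission (later first): Ruiz (8 Feb 2004) before Marino (12 Mar 2003).
Order: Halvorsen, Harlow, Haddad, Farouk, Pereira, Nguyen, Ibarra, Ruiz, Marino.

Ruiz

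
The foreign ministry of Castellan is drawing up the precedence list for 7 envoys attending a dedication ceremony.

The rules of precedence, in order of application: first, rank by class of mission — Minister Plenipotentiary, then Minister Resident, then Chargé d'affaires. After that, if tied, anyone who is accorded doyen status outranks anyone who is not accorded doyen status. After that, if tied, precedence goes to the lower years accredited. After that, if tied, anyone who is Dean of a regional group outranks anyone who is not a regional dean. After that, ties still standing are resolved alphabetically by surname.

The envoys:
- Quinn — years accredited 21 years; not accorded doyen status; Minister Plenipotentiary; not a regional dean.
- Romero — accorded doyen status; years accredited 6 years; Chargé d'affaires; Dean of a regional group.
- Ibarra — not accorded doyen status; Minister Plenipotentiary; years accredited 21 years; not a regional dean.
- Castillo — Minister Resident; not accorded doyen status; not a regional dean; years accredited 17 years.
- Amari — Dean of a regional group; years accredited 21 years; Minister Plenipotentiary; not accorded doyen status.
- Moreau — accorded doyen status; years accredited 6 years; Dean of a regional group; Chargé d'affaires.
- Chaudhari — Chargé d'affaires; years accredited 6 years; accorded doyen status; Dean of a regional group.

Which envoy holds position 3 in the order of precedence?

Quinn

By class of mission: Amari, Ibarra and Quinn (Minister Plenipotentiary); then Castillo (Minister Resident); then Chaudhari, Moreau and Romero (Chargé d'affaires).
Amari, Ibarra and Quinn are each not accorded doyen status, so the next rule applies.
Amari, Ibarra and Quinn all have years accredited 21 years, so the next rule applies.
Among Amari, Ibarra and Quinn, Dean of a regional group before not a regional dean: Amari (Dean of a regional group) before Ibarra and Quinn (not a regional dean).
Among Ibarra and Quinn, alphabetically by surname: Ibarra before Quinn.
Chaudhari, Moreau and Romero are each accorded doyen status, so the next rule applies.
Chaudhari, Moreau and Romero all have years accredited 6 years, so the next rule applies.
Chaudhari, Moreau and Romero are each Dean of a regional group, so the next rule applies.
Among Chaudhari, Moreau and Romero, alphabetically by surname: Chaudhari before Moreau before Romero.
Order: Amari, Ibarra, Quinn, Castillo, Chaudhari, Moreau, Romero.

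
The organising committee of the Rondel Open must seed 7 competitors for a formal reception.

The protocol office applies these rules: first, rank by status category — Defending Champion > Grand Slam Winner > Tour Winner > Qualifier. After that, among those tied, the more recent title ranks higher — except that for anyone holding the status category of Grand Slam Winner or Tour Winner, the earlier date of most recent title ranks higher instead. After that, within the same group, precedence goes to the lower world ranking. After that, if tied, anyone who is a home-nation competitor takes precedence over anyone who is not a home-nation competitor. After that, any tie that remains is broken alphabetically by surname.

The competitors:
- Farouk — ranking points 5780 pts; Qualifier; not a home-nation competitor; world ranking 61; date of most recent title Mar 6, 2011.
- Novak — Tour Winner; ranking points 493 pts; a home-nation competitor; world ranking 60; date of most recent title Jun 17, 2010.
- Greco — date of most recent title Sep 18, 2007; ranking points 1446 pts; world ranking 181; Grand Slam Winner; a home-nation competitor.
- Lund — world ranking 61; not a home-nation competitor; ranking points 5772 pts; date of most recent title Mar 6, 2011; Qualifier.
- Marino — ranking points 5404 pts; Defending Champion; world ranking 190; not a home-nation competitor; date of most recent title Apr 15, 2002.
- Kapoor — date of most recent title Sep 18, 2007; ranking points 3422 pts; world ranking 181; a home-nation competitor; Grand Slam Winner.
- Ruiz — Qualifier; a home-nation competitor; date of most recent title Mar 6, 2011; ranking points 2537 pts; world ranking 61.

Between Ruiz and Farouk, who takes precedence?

Ruiz

By status category: Marino (Defending Champion); then Greco and Kapoor (Grand Slam Winner); then Novak (Tour Winner); then Ruiz, Farouk and Lund (Qualifier).
Greco and Kapoor both have date of most recent title Sep 18, 2007, so the next rule applies.
Greco and Kapoor both have world ranking 181, so the next rule applies.
Greco and Kapoor are each a home-nation competitor, so the next rule applies.
Among Greco and Kapoor, alphabetically by surname: Greco before Kapoor.
Ruiz, Farouk and Lund all have date of most recent title Mar 6, 2011, so the next rule applies.
Ruiz, Farouk and Lund all have world ranking 61, so the next rule applies.
Among Ruiz, Farouk and Lund, a home-nation competitor before not a home-nation competitor: Ruiz (a home-nation competitor) before Farouk and Lund (not a home-nation competitor).
Among Farouk and Lund, alphabetically by surname: Farouk before Lund.
So Ruiz takes precedence.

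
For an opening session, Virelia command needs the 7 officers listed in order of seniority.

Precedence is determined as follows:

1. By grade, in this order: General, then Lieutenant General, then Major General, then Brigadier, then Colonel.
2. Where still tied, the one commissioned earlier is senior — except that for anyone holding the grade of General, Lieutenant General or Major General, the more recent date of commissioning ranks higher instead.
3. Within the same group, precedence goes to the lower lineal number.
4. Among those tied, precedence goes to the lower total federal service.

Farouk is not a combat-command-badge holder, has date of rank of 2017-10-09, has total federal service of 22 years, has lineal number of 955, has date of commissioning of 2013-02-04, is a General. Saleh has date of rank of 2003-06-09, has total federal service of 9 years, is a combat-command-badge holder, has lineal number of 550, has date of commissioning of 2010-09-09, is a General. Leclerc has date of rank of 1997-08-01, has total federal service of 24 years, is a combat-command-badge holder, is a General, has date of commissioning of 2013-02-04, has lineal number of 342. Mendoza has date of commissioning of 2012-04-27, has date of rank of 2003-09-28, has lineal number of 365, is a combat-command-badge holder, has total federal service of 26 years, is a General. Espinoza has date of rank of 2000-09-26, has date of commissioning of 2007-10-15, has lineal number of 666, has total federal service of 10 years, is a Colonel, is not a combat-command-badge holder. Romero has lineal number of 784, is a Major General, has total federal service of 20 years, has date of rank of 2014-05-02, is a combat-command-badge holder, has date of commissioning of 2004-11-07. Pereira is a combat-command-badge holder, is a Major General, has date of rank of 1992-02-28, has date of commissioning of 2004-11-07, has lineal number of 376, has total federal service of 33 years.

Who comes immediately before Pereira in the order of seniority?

By grade: Leclerc, Farouk, Mendoza and Saleh (General); then Pereira and Romero (Major General); then Espinoza (Colonel).
Among Leclerc, Farouk, Mendoza and Saleh, by date of commissioning (later first) (reversed rule for this group): Leclerc and Farouk (2013-02-04) before Mendoza (2012-04-27) before Saleh (2010-09-09).
Among Leclerc and Farouk, by lineal number (lower first): Leclerc (342) before Farouk (955).
Pereira and Romero both have date of commissioning 2004-11-07, so the next rule applies.
Among Pereira and Romero, by lineal number (lower first): Pereira (376) before Romero (784).
Order: Leclerc, Farouk, Mendoza, Saleh, Pereira, Romero, Espinoza.

Saleh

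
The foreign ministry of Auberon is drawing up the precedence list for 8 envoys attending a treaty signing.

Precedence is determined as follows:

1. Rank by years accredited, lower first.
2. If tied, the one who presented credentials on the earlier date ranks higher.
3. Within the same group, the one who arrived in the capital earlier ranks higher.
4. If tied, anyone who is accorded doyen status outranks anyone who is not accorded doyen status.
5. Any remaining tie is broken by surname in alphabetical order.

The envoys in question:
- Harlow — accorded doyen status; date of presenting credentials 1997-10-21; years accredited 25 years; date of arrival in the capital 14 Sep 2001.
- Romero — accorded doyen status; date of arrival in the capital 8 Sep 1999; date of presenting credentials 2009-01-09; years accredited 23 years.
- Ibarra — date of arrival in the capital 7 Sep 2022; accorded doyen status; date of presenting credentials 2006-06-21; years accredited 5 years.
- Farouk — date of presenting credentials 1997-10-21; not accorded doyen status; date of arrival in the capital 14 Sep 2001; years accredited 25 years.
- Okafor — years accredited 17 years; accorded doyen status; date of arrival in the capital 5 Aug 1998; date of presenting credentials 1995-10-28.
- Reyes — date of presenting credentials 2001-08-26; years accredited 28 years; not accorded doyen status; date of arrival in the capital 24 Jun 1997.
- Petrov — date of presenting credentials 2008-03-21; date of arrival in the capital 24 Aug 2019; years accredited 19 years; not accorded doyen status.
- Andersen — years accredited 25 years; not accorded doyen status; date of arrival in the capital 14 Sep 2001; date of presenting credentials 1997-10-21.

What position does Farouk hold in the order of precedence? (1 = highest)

7

By years accredited (lower first): Ibarra (5 years); then Okafor (17 years); then Petrov (19 years); then Romero (23 years); then Harlow, Andersen and Farouk (each 25 years); then Reyes (28 years).
Harlow, Andersen and Farouk all have date of presenting credentials 1997-10-21, so the next rule applies.
Harlow, Andersen and Farouk all have date of arrival in the capital 14 Sep 2001, so the next rule applies.
Among Harlow, Andersen and Farouk, accorded doyen status before not accorded doyen status: Harlow (accorded doyen status) before Andersen and Farouk (not accorded doyen status).
Among Andersen and Farouk, alphabetically by surname: Andersen before Farouk.
Order: Ibarra, Okafor, Petrov, Romero, Harlow, Andersen, Farouk, Reyes. So position 7.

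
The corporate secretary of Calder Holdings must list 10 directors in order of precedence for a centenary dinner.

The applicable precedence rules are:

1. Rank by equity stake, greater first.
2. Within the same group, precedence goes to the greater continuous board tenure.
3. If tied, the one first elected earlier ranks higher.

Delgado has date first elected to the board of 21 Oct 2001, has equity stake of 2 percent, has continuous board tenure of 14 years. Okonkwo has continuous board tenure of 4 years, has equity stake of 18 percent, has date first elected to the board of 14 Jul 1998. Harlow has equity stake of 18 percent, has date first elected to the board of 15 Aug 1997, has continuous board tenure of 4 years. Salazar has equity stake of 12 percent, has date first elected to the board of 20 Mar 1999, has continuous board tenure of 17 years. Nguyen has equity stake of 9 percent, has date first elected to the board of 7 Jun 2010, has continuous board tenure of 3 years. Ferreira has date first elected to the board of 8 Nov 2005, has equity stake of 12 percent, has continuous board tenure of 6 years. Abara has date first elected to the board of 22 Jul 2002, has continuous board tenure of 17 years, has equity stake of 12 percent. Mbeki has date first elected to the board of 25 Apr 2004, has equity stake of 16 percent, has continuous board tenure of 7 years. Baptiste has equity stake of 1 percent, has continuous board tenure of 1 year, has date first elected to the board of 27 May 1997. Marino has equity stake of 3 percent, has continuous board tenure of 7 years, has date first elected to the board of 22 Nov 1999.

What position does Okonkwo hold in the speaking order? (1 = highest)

By equity stake (higher first): Harlow and Okonkwo (both 18 percent); then Mbeki (16 percent); then Salazar, Abara and Ferreira (each 12 percent); then Nguyen (9 percent); then Marino (3 percent); then Delgado (2 percent); then Baptiste (1 percent).
Harlow and Okonkwo both have continuous board tenure 4 years, so the next rule applies.
Among Harlow and Okonkwo, by date first elected to the board (earlier first): Harlow (15 Aug 1997) before Okonkwo (14 Jul 1998).
Among Salazar, Abara and Ferreira, by continuous board tenure (higher first): Salazar and Abara (17 years) before Ferreira (6 years).
Among Salazar and Abara, by date first elected to the board (earlier first): Salazar (20 Mar 1999) before Abara (22 Jul 2002).
Order: Harlow, Okonkwo, Mbeki, Salazar, Abara, Ferreira, Nguyen, Marino, Delgado, Baptiste. So position 2.

2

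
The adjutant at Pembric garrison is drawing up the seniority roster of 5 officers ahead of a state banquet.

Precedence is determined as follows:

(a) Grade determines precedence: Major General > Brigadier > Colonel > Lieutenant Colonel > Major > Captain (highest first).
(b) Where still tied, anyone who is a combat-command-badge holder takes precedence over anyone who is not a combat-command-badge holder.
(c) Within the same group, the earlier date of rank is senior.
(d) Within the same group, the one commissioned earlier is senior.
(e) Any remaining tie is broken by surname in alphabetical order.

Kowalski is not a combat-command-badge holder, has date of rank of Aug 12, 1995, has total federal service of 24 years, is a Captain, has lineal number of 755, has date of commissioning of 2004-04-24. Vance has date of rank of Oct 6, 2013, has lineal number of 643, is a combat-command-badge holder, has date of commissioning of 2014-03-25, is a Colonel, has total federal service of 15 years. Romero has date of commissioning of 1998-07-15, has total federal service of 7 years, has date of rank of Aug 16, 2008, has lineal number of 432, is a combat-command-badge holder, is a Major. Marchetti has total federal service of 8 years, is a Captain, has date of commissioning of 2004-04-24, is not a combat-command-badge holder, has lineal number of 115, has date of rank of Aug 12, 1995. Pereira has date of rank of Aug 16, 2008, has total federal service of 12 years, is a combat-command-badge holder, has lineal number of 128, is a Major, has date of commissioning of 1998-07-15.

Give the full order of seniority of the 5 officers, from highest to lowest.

By grade: Vance (Colonel); then Pereira and Romero (Major); then Kowalski and Marchetti (Captain).
Pereira and Romero are each a combat-command-badge holder, so the next rule applies.
Pereira and Romero both have date of rank Aug 16, 2008, so the next rule applies.
Pereira and Romero both have date of commissioning 1998-07-15, so the next rule applies.
Among Pereira and Romero, alphabetically by surname: Pereira before Romero.
Kowalski and Marchetti are each not a combat-command-badge holder, so the next rule applies.
Kowalski and Marchetti both have date of rank Aug 12, 1995, so the next rule applies.
Kowalski and Marchetti both have date of commissioning 2004-04-24, so the next rule applies.
Among Kowalski and Marchetti, alphabetically by surname: Kowalski before Marchetti.
Full order: Vance, Pereira, Romero, Kowalski, Marchetti.

Vance, Pereira, Romero, Kowalski, Marchetti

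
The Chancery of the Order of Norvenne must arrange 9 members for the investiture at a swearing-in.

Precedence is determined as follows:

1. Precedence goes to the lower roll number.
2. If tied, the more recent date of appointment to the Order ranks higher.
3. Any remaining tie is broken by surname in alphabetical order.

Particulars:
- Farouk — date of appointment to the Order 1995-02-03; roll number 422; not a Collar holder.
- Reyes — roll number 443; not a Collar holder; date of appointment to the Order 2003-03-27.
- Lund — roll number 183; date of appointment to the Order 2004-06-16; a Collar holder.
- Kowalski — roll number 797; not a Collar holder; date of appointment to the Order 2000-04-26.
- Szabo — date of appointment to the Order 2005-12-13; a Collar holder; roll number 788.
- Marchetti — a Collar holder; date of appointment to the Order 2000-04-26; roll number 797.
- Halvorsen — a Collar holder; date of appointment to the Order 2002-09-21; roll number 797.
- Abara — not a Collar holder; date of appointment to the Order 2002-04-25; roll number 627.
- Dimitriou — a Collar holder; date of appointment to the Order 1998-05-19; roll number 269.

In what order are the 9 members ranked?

By roll number (lower first): Lund (183); then Dimitriou (269); then Farouk (422); then Reyes (443); then Abara (627); then Szabo (788); then Halvorsen, Kowalski and Marchetti (each 797).
Among Halvorsen, Kowalski and Marchetti, by date of appointment to the Order (later first): Halvorsen (2002-09-21) before Kowalski and Marchetti (2000-04-26).
Among Kowalski and Marchetti, alphabetically by surname: Kowalski before Marchetti.
Full order: Lund, Dimitriou, Farouk, Reyes, Abara, Szabo, Halvorsen, Kowalski, Marchetti.

Lund, Dimitriou, Farouk, Reyes, Abara, Szabo, Halvorsen, Kowalski, Marchetti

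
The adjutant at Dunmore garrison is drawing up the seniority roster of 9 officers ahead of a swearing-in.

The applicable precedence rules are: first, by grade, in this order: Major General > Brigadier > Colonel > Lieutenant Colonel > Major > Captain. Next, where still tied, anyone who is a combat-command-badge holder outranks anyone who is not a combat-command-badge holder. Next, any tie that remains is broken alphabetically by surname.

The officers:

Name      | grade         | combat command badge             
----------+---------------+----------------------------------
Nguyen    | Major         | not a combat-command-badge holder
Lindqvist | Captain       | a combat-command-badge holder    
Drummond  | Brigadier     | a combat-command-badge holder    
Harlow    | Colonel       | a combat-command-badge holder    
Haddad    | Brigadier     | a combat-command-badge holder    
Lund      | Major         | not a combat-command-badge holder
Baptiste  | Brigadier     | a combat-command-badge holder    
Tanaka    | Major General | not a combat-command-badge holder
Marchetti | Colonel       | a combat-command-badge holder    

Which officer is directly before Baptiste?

Tanaka

By grade: Tanaka (Major General); then Baptiste, Drummond and Haddad (Brigadier); then Harlow and Marchetti (Colonel); then Lund and Nguyen (Major); then Lindqvist (Captain).
Baptiste, Drummond and Haddad are each a combat-command-badge holder, so the next rule applies.
Among Baptiste, Drummond and Haddad, alphabetically by surname: Baptiste before Drummond before Haddad.
Harlow and Marchetti are each a combat-command-badge holder, so the next rule applies.
Among Harlow and Marchetti, alphabetically by surname: Harlow before Marchetti.
Lund and Nguyen are each not a combat-command-badge holder, so the next rule applies.
Among Lund and Nguyen, alphabetically by surname: Lund before Nguyen.
Order: Tanaka, Baptiste, Drummond, Haddad, Harlow, Marchetti, Lund, Nguyen, Lindqvist.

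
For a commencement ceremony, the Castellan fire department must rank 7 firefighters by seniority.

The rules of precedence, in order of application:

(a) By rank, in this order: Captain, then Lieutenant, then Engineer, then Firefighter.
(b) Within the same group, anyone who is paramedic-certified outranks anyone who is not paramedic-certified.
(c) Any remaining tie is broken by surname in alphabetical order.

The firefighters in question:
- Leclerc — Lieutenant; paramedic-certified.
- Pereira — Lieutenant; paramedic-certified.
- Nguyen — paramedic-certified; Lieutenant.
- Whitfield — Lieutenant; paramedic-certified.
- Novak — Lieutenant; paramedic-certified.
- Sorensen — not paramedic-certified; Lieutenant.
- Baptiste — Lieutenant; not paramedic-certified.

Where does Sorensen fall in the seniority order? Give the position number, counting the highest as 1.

7

By rank: Leclerc, Nguyen, Novak, Pereira, Whitfield, Baptiste and Sorensen (Lieutenant).
Among Leclerc, Nguyen, Novak, Pereira, Whitfield, Baptiste and Sorensen, paramedic-certified before not paramedic-certified: Leclerc, Nguyen, Novak, Pereira and Whitfield (paramedic-certified) before Baptiste and Sorensen (not paramedic-certified).
Among Leclerc, Nguyen, Novak, Pereira and Whitfield, alphabetically by surname: Leclerc before Nguyen before Novak before Pereira before Whitfield.
Among Baptiste and Sorensen, alphabetically by surname: Baptiste before Sorensen.
Order: Leclerc, Nguyen, Novak, Pereira, Whitfield, Baptiste, Sorensen. So position 7.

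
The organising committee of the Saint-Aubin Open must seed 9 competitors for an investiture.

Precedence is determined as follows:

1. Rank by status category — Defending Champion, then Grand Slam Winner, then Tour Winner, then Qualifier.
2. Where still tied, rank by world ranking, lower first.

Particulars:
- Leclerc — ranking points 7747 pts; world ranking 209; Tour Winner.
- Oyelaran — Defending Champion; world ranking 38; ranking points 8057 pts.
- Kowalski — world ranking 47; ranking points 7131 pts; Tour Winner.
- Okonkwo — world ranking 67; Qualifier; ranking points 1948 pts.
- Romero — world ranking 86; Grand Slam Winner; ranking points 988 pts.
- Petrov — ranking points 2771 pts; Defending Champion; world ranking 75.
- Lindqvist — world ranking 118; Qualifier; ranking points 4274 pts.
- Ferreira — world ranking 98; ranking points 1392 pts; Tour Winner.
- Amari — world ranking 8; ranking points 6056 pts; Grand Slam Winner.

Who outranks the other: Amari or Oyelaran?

By status category: Oyelaran and Petrov (Defending Champion); then Amari and Romero (Grand Slam Winner); then Kowalski, Ferreira and Leclerc (Tour Winner); then Okonkwo and Lindqvist (Qualifier).
Among Oyelaran and Petrov, by world ranking (lower first): Oyelaran (38) before Petrov (75).
Among Amari and Romero, by world ranking (lower first): Amari (8) before Romero (86).
Among Kowalski, Ferreira and Leclerc, by world ranking (lower first): Kowalski (47) before Ferreira (98) before Leclerc (209).
Among Okonkwo and Lindqvist, by world ranking (lower first): Okonkwo (67) before Lindqvist (118).
So Oyelaran takes precedence.

Oyelaran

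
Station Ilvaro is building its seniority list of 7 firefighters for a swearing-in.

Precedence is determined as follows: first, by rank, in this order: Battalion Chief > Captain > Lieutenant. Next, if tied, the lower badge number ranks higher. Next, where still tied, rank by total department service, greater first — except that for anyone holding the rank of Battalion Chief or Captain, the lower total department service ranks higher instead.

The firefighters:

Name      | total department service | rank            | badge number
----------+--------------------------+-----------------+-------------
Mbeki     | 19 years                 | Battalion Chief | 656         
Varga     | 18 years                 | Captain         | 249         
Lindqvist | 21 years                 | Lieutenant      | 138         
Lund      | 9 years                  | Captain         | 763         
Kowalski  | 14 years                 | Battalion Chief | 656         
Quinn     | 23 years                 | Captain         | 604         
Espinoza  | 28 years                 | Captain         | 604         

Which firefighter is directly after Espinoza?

By rank: Kowalski and Mbeki (Battalion Chief); then Varga, Quinn, Espinoza and Lund (Captain); then Lindqvist (Lieutenant).
Kowalski and Mbeki both have badge number 656, so the next rule applies.
Among Kowalski and Mbeki, by total department service (lower first) (reversed rule for this group): Kowalski (14 years) before Mbeki (19 years).
Among Varga, Quinn, Espinoza and Lund, by badge number (lower first): Varga (249) before Quinn and Espinoza (604) before Lund (763).
Among Quinn and Espinoza, by total department service (lower first) (reversed rule for this group): Quinn (23 years) before Espinoza (28 years).
Order: Kowalski, Mbeki, Varga, Quinn, Espinoza, Lund, Lindqvist.

Lund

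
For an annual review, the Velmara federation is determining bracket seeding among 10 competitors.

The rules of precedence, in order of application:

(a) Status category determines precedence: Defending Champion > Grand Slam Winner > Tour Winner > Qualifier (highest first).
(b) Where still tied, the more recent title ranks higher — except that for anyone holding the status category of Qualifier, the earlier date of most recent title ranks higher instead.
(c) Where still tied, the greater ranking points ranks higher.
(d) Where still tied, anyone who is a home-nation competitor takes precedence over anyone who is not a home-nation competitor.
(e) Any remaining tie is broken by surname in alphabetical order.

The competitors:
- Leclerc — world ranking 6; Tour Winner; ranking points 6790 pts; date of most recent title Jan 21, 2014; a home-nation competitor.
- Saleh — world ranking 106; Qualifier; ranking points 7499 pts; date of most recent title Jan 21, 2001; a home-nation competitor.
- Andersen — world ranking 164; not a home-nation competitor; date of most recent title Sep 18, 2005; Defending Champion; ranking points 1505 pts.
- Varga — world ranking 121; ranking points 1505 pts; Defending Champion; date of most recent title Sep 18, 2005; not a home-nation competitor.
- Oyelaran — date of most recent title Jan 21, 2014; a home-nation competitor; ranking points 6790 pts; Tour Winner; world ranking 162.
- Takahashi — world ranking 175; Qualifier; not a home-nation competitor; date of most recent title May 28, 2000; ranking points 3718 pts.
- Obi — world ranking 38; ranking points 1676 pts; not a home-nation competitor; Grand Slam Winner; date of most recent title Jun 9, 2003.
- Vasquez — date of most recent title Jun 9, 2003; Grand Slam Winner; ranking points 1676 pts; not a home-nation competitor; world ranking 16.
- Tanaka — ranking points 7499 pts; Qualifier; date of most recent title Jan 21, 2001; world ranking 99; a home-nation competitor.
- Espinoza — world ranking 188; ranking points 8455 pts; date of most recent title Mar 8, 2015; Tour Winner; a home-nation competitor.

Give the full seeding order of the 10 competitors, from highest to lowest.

Andersen, Varga, Obi, Vasquez, Espinoza, Leclerc, Oyelaran, Takahashi, Saleh, Tanaka

By status category: Andersen and Varga (Defending Champion); then Obi and Vasquez (Grand Slam Winner); then Espinoza, Leclerc and Oyelaran (Tour Winner); then Takahashi, Saleh and Tanaka (Qualifier).
Andersen and Varga both have date of most recent title Sep 18, 2005, so the next rule applies.
Andersen and Varga both have ranking points 1505 pts, so the next rule applies.
Andersen and Varga are each not a home-nation competitor, so the next rule applies.
Among Andersen and Varga, alphabetically by surname: Andersen before Varga.
Obi and Vasquez both have date of most recent title Jun 9, 2003, so the next rule applies.
Obi and Vasquez both have ranking points 1676 pts, so the next rule applies.
Obi and Vasquez are each not a home-nation competitor, so the next rule applies.
Among Obi and Vasquez, alphabetically by surname: Obi before Vasquez.
Among Espinoza, Leclerc and Oyelaran, by date of most recent title (later first): Espinoza (Mar 8, 2015) before Leclerc and Oyelaran (Jan 21, 2014).
Leclerc and Oyelaran both have ranking points 6790 pts, so the next rule applies.
Leclerc and Oyelaran are each a home-nation competitor, so the next rule applies.
Among Leclerc and Oyelaran, alphabetically by surname: Leclerc before Oyelaran.
Among Takahashi, Saleh and Tanaka, by date of most recent title (earlier first) (reversed rule for this group): Takahashi (May 28, 2000) before Saleh and Tanaka (Jan 21, 2001).
Saleh and Tanaka both have ranking points 7499 pts, so the next rule applies.
Saleh and Tanaka are each a home-nation competitor, so the next rule applies.
Among Saleh and Tanaka, alphabetically by surname: Saleh before Tanaka.
Full order: Andersen, Varga, Obi, Vasquez, Espinoza, Leclerc, Oyelaran, Takahashi, Saleh, Tanaka.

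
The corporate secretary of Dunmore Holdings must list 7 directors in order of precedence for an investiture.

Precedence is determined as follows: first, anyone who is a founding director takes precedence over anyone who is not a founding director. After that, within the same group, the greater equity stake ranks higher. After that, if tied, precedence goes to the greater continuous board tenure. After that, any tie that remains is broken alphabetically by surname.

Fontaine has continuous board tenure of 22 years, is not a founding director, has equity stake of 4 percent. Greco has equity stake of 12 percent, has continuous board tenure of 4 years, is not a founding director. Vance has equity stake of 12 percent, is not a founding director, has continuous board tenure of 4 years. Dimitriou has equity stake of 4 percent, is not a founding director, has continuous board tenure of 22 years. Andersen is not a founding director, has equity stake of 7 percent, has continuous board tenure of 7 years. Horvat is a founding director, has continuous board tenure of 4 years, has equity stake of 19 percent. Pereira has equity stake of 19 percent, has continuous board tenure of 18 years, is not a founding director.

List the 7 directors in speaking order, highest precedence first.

By the first rule: Horvat (a founding director); then Pereira, Greco, Vance, Andersen, Dimitriou and Fontaine (each not a founding director).
Among Pereira, Greco, Vance, Andersen, Dimitriou and Fontaine, by equity stake (higher first): Pereira (19 percent) before Greco and Vance (12 percent) before Andersen (7 percent) before Dimitriou and Fontaine (4 percent).
Greco and Vance both have continuous board tenure 4 years, so the next rule applies.
Among Greco and Vance, alphabetically by surname: Greco before Vance.
Dimitriou and Fontaine both have continuous board tenure 22 years, so the next rule applies.
Among Dimitriou and Fontaine, alphabetically by surname: Dimitriou before Fontaine.
Full order: Horvat, Pereira, Greco, Vance, Andersen, Dimitriou, Fontaine.

Horvat, Pereira, Greco, Vance, Andersen, Dimitriou, Fontaine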